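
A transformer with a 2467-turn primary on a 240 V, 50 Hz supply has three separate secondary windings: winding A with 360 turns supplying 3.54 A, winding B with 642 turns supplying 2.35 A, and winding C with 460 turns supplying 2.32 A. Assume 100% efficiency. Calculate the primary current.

I_p ≈ 1.56 A

V_A = 240 × 360/2467 = 35.022 V; V_B = 240 × 642/2467 = 62.456 V; V_C = 240 × 460/2467 = 44.751 V.
P_out = V_A I_A + V_B I_B + V_C I_C = 35.022×3.54 + 62.456×2.35 + 44.751×2.32 = 123.98 + 146.77 + 103.82 = 374.57 W.
Ideal ⇒ P_in = P_out, so I_p = P_out/V_p = 374.57/240 = 1.56 A.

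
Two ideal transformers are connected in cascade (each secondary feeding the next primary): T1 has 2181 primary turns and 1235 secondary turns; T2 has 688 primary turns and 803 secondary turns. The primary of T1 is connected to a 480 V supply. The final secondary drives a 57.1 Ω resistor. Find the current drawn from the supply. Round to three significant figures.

Secondary of T1: V = 480.00 × 1235/2181 = 271.80 V.
Secondary of T2: V = 271.80 × 803/688 = 317.23 V.
I_load = 317.23/57.1 = 5.5558 A, so P_out = 317.23 × 5.5558 = 1762.5 W.
All ideal ⇒ P_in = P_out, so I_supply = 1762.5/480 = 3.67 A.

I_supply ≈ 3.67 A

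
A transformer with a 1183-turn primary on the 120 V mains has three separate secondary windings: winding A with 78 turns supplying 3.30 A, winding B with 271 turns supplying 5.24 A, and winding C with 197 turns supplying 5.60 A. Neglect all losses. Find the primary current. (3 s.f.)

I_p ≈ 2.35 A

V_A = 120 × 78/1183 = 7.9121 V; V_B = 120 × 271/1183 = 27.489 V; V_C = 120 × 197/1183 = 19.983 V.
P_out = V_A I_A + V_B I_B + V_C I_C = 7.9121×3.30 + 27.489×5.24 + 19.983×5.60 = 26.110 + 144.04 + 111.91 = 282.06 W.
Ideal ⇒ P_in = P_out, so I_p = P_out/V_p = 282.06/120 = 2.35 A.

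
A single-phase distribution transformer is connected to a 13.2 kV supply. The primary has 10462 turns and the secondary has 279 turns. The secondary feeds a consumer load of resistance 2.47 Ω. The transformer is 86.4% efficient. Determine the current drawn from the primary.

I_p ≈ 4.40 A

V_s = 13200 × 279/10462 = 352.02 V.
I_s = V_s/R = 352.02/2.47 = 142.52 A.
P_out = V_s I_s = 352.02 × 142.52 = 50168 W.
P_in = P_out/η = 50168/0.864 = 58065 W.
I_p = P_in/V_p = 58065/13200 = 4.40 A.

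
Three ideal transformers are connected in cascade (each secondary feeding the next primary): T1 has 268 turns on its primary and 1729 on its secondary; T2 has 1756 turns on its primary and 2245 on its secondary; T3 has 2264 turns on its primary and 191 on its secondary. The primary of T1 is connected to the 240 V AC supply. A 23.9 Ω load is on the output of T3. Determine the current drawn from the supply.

Secondary of T1: V = 240.00 × 1729/268 = 1548.4 V.
Secondary of T2: V = 1548.4 × 2245/1756 = 1979.5 V.
Secondary of T3: V = 1979.5 × 191/2264 = 167.00 V.
I_load = 167.00/23.9 = 6.9875 A, so P_out = 167.00 × 6.9875 = 1166.9 W.
All ideal ⇒ P_in = P_out, so I_supply = 1166.9/240 = 4.86 A.

I_supply ≈ 4.86 A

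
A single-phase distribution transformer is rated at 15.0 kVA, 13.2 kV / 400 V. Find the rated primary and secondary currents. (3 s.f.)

I_p = S/V_p = 15000/13200 = 1.14 A.
I_s = S/V_s = 15000/400 = 37.5 A.

I_p ≈ 1.14 A, I_s ≈ 37.5 A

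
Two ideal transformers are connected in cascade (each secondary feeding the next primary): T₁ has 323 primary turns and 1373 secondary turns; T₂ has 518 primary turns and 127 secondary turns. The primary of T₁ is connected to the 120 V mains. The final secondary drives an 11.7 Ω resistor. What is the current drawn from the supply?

After T₁: V = 120.00 × 1373/323 = 510.09 V.
After T₂: V = 510.09 × 127/518 = 125.06 V.
I_load = 125.06/11.7 = 10.689 A, so P_out = 125.06 × 10.689 = 1336.8 W.
All ideal ⇒ P_in = P_out, so I_supply = 1336.8/120 = 11.1 A.

I_supply ≈ 11.1 A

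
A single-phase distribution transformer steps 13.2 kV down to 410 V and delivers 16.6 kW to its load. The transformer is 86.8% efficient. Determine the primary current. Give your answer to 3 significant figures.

P_in = P_out/η = 16600/0.868 = 19124 W.
I_p = P_in/V_p = 19124/13200 = 1.45 A.

I_p ≈ 1.45 A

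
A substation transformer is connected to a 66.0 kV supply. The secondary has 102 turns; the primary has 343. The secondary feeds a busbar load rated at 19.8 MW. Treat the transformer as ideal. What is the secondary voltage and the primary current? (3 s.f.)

V_s ≈ 19600 V, I_p ≈ 300 A

V_s = V_p × N_s/N_p = 66000 × 102/343 = 19627 V.
I_s = P/V_s = 1.98×10^7/19627 = 1008.8 A.
I_p = I_s × N_s/N_p = 1008.8 × 102/343 = 300 A.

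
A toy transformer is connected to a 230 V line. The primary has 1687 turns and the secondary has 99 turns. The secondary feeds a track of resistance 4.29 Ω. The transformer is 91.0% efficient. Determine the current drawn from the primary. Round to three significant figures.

I_p ≈ 0.203 A

V_s = 230 × 99/1687 = 13.497 V.
I_s = V_s/R = 13.497/4.29 = 3.1462 A.
P_out = V_s I_s = 13.497 × 3.1462 = 42.466 W.
P_in = P_out/η = 42.466/0.910 = 46.666 W.
I_p = P_in/V_p = 46.666/230 = 0.203 A.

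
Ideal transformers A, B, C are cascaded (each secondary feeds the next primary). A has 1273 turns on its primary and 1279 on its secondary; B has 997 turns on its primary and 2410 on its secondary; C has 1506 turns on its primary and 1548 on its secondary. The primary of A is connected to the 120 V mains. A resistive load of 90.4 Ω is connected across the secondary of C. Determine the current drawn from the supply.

I_supply ≈ 8.27 A

Secondary of A: V = 120.00 × 1279/1273 = 120.57 V.
Secondary of B: V = 120.57 × 2410/997 = 291.44 V.
Secondary of C: V = 291.44 × 1548/1506 = 299.57 V.
I_load = 299.57/90.4 = 3.3138 A, so P_out = 299.57 × 3.3138 = 992.69 W.
All ideal ⇒ P_in = P_out, so I_supply = 992.69/120 = 8.27 A.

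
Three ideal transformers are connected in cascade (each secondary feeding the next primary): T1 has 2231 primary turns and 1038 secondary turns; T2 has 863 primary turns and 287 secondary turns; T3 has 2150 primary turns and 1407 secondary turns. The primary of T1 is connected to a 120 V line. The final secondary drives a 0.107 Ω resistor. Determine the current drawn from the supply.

After T1: V = 120.00 × 1038/2231 = 55.831 V.
After T2: V = 55.831 × 287/863 = 18.567 V.
After T3: V = 18.567 × 1407/2150 = 12.151 V.
I_load = 12.151/0.107 = 113.56 A, so P_out = 12.151 × 113.56 = 1379.8 W.
All ideal ⇒ P_in = P_out, so I_supply = 1379.8/120 = 11.5 A.

I_supply ≈ 11.5 A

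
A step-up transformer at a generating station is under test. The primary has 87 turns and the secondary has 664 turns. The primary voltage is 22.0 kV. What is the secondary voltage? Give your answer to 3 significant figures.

V_s/V_p = N_s/N_p, so V_s = 22000 × 664/87 = 168000 V.

V_s ≈ 168000 V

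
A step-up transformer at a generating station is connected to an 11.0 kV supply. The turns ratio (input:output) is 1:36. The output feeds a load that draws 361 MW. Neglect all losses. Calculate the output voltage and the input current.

V_out = V_in × N_out/N_in = 11000 × 36/1 = 396000 V.
I_out = P/V_out = 3.61×10^8/396000 = 911.62 A.
I_in = I_out × N_out/N_in = 911.62 × 36/1 = 32800 A.

V_out ≈ 396000 V, I_in ≈ 32800 A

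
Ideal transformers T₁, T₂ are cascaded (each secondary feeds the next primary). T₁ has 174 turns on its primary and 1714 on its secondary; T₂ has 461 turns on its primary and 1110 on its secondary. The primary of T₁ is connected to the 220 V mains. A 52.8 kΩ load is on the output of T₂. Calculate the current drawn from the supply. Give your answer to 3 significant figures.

Secondary of T₁: V = 220.00 × 1714/174 = 2167.1 V.
Secondary of T₂: V = 2167.1 × 1110/461 = 5218.0 V.
I_load = 5218.0/52800 = 0.098826 A, so P_out = 5218.0 × 0.098826 = 515.68 W.
All ideal ⇒ P_in = P_out, so I_supply = 515.68/220 = 2.34 A.

I_supply ≈ 2.34 A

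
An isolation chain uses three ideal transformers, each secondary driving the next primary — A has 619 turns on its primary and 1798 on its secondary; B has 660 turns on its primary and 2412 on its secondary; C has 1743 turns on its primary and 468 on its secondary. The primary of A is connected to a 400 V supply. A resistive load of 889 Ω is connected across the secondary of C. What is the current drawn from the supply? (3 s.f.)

After A: V = 400.00 × 1798/619 = 1161.9 V.
After B: V = 1161.9 × 2412/660 = 4246.1 V.
After C: V = 4246.1 × 468/1743 = 1140.1 V.
I_load = 1140.1/889 = 1.2824 A, so P_out = 1140.1 × 1.2824 = 1462.1 W.
All ideal ⇒ P_in = P_out, so I_supply = 1462.1/400 = 3.66 A.

I_supply ≈ 3.66 A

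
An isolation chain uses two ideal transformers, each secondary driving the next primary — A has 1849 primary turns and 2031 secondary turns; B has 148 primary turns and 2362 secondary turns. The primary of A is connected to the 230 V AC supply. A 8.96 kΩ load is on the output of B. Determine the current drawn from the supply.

After A: V = 230.00 × 2031/1849 = 252.64 V.
After B: V = 252.64 × 2362/148 = 4032.0 V.
I_load = 4032.0/8960 = 0.45000 A, so P_out = 4032.0 × 0.45000 = 1814.4 W.
All ideal ⇒ P_in = P_out, so I_supply = 1814.4/230 = 7.89 A.

I_supply ≈ 7.89 A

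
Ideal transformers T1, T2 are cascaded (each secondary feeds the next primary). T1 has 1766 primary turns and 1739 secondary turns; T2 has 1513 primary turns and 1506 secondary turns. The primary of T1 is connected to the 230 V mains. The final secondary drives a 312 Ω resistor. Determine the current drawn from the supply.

I_supply ≈ 0.708 A

Secondary of T1: V = 230.00 × 1739/1766 = 226.48 V.
Secondary of T2: V = 226.48 × 1506/1513 = 225.44 V.
I_load = 225.44/312 = 0.72255 A, so P_out = 225.44 × 0.72255 = 162.89 W.
All ideal ⇒ P_in = P_out, so I_supply = 162.89/230 = 0.708 A.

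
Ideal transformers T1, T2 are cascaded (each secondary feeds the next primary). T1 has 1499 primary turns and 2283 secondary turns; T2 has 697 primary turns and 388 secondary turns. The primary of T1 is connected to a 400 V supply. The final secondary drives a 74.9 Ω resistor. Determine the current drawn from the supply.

I_supply ≈ 3.84 A

Secondary of T1: V = 400.00 × 2283/1499 = 609.21 V.
Secondary of T2: V = 609.21 × 388/697 = 339.13 V.
I_load = 339.13/74.9 = 4.5277 A, so P_out = 339.13 × 4.5277 = 1535.5 W.
All ideal ⇒ P_in = P_out, so I_supply = 1535.5/400 = 3.84 A.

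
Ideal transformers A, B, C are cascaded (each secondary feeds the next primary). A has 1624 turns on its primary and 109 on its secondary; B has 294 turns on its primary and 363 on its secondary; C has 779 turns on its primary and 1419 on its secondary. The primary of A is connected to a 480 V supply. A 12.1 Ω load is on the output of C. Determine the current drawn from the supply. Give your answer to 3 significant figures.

I_supply ≈ 0.904 A

Secondary of A: V = 480.00 × 109/1624 = 32.217 V.
Secondary of B: V = 32.217 × 363/294 = 39.778 V.
Secondary of C: V = 39.778 × 1419/779 = 72.458 V.
I_load = 72.458/12.1 = 5.9883 A, so P_out = 72.458 × 5.9883 = 433.90 W.
All ideal ⇒ P_in = P_out, so I_supply = 433.90/480 = 0.904 A.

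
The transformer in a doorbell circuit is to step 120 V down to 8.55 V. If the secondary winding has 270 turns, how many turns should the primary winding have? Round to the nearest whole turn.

N_p = 3789 turns

N_p/N_s = V_p/V_s, so N_p = 270 × 120/8.55 = 3789.5 ≈ 3789 turns.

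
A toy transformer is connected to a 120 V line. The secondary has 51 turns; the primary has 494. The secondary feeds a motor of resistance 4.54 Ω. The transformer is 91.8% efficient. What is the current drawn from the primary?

V_s = 120 × 51/494 = 12.389 V.
I_s = V_s/R = 12.389/4.54 = 2.7288 A.
P_out = V_s I_s = 12.389 × 2.7288 = 33.806 W.
P_in = P_out/η = 33.806/0.918 = 36.826 W.
I_p = P_in/V_p = 36.826/120 = 0.307 A.

I_p ≈ 0.307 A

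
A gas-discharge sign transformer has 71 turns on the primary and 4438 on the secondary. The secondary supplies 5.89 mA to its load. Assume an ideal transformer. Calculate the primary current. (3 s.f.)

I_p ≈ 0.368 A

For an ideal transformer I_p/I_s = N_s/N_p, so I_p = 0.00589 × 4438/71 = 0.368 A.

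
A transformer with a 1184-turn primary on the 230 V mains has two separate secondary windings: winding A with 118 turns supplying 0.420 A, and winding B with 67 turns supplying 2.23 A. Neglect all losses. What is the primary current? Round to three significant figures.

I_p ≈ 0.168 A

V_A = 230 × 118/1184 = 22.922 V; V_B = 230 × 67/1184 = 13.015 V.
P_out = V_A I_A + V_B I_B = 22.922×0.420 + 13.015×2.23 = 9.6274 + 29.024 = 38.651 W.
Ideal ⇒ P_in = P_out, so I_p = P_out/V_p = 38.651/230 = 0.168 A.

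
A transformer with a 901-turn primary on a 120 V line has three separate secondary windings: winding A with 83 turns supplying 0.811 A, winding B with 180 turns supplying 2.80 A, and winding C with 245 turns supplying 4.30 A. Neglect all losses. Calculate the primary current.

I_p ≈ 1.80 A

V_A = 120 × 83/901 = 11.054 V; V_B = 120 × 180/901 = 23.973 V; V_C = 120 × 245/901 = 32.630 V.
P_out = V_A I_A + V_B I_B + V_C I_C = 11.054×0.811 + 23.973×2.80 + 32.630×4.30 = 8.9651 + 67.125 + 140.31 = 216.40 W.
Ideal ⇒ P_in = P_out, so I_p = P_out/V_p = 216.40/120 = 1.80 A.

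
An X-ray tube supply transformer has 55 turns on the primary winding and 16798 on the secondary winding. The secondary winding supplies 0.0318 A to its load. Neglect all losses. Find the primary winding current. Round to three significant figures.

I_p ≈ 9.71 A

For an ideal transformer I_p/I_s = N_s/N_p, so I_p = 0.0318 × 16798/55 = 9.71 A.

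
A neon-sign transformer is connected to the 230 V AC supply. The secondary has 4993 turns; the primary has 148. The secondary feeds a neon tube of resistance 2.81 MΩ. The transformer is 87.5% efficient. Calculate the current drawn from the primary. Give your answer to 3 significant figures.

I_p ≈ 0.106 A

V_s = 230 × 4993/148 = 7759.4 V.
I_s = V_s/R = 7759.4/(2.81×10^6) = 0.0027613 A.
P_out = V_s I_s = 7759.4 × 0.0027613 = 21.426 W.
P_in = P_out/η = 21.426/0.875 = 24.487 W.
I_p = P_in/V_p = 24.487/230 = 0.106 A.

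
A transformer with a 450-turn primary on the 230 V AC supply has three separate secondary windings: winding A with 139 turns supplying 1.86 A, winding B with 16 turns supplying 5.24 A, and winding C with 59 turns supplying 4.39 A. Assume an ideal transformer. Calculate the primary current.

V_A = 230 × 139/450 = 71.044 V; V_B = 230 × 16/450 = 8.1778 V; V_C = 230 × 59/450 = 30.156 V.
P_out = V_A I_A + V_B I_B + V_C I_C = 71.044×1.86 + 8.1778×5.24 + 30.156×4.39 = 132.14 + 42.852 + 132.38 = 307.38 W.
Ideal ⇒ P_in = P_out, so I_p = P_out/V_p = 307.38/230 = 1.34 A.

I_p ≈ 1.34 A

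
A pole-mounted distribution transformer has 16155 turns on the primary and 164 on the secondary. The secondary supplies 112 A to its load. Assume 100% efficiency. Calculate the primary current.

I_p ≈ 1.14 A

For an ideal transformer I_p/I_s = N_s/N_p, so I_p = 112 × 164/16155 = 1.14 A.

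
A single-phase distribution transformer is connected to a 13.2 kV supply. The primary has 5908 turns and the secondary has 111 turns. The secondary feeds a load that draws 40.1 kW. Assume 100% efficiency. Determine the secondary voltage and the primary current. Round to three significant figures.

V_s ≈ 248 V, I_p ≈ 3.04 A

V_s = V_p × N_s/N_p = 13200 × 111/5908 = 248.00 V.
I_s = P/V_s = 40100/248.00 = 161.69 A.
I_p = I_s × N_s/N_p = 161.69 × 111/5908 = 3.04 A.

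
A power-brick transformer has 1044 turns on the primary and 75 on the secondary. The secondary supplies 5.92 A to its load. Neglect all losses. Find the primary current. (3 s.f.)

For an ideal transformer I_p/I_s = N_s/N_p, so I_p = 5.92 × 75/1044 = 0.425 A.

I_p ≈ 0.425 A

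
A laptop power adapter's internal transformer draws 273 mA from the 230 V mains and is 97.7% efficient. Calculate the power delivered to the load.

P_in = V_p I_p = 230 × 0.273 = 62.790 W.
P_out = η P_in = 0.977 × 62.790 = 61.3 W.

P_out ≈ 61.3 W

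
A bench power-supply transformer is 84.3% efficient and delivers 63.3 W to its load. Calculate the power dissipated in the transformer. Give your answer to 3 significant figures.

P_loss ≈ 11.8 W

P_in = P_out/η = 63.3/0.843 = 75.0890 W.
P_loss = P_in − P_out = 75.0890 − 63.3 = 11.8 W.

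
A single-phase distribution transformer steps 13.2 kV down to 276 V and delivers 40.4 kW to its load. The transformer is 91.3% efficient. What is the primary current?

P_in = P_out/η = 40400/0.913 = 44250 W.
I_p = P_in/V_p = 44250/13200 = 3.35 A.

I_p ≈ 3.35 A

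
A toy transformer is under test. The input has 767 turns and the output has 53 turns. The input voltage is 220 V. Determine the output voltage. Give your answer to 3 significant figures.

V_out ≈ 15.2 V

V_out/V_in = N_out/N_in, so V_out = 220 × 53/767 = 15.2 V.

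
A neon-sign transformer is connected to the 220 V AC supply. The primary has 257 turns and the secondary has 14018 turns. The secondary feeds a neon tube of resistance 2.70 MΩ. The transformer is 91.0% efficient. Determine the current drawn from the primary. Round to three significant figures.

I_p ≈ 0.266 A

V_s = 220 × 14018/257 = 12000 V.
I_s = V_s/R = 12000/(2.70×10^6) = 0.0044444 A.
P_out = V_s I_s = 12000 × 0.0044444 = 53.332 W.
P_in = P_out/η = 53.332/0.910 = 58.607 W.
I_p = P_in/V_p = 58.607/220 = 0.266 A.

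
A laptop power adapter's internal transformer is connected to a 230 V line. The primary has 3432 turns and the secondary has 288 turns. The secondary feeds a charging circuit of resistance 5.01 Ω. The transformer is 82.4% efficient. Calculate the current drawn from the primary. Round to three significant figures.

I_p ≈ 0.392 A

V_s = 230 × 288/3432 = 19.301 V.
I_s = V_s/R = 19.301/5.01 = 3.8524 A.
P_out = V_s I_s = 19.301 × 3.8524 = 74.355 W.
P_in = P_out/η = 74.355/0.824 = 90.236 W.
I_p = P_in/V_p = 90.236/230 = 0.392 A.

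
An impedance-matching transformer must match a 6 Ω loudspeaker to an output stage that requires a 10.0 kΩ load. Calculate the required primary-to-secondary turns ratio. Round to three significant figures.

Z_p/Z_s = (N_p/N_s)², so N_p/N_s = √(10000/6) = √1670 = 40.8.

N_p/N_s ≈ 40.8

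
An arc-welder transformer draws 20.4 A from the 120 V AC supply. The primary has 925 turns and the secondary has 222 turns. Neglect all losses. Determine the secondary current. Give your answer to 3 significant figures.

I_s/I_p = N_p/N_s, so I_s = 20.4 × 925/222 = 85.0 A.

I_s ≈ 85.0 A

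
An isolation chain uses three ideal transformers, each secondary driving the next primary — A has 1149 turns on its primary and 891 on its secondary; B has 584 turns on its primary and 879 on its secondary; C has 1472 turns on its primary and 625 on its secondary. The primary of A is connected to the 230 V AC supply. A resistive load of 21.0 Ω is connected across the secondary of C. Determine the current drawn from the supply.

After A: V = 230.00 × 891/1149 = 178.36 V.
After B: V = 178.36 × 879/584 = 268.45 V.
After C: V = 268.45 × 625/1472 = 113.98 V.
I_load = 113.98/21.0 = 5.4277 A, so P_out = 113.98 × 5.4277 = 618.65 W.
All ideal ⇒ P_in = P_out, so I_supply = 618.65/230 = 2.69 A.

I_supply ≈ 2.69 A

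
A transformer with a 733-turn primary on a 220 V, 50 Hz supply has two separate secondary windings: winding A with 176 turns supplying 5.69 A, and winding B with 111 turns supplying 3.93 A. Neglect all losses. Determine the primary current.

I_p ≈ 1.96 A

V_A = 220 × 176/733 = 52.824 V; V_B = 220 × 111/733 = 33.315 V.
P_out = V_A I_A + V_B I_B = 52.824×5.69 + 33.315×3.93 = 300.57 + 130.93 = 431.50 W.
Ideal ⇒ P_in = P_out, so I_p = P_out/V_p = 431.50/220 = 1.96 A.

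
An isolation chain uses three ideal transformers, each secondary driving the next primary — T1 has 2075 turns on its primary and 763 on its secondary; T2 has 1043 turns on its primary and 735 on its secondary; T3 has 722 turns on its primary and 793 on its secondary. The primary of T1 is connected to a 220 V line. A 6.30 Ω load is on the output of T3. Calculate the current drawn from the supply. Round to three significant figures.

Secondary of T1: V = 220.00 × 763/2075 = 80.896 V.
Secondary of T2: V = 80.896 × 735/1043 = 57.008 V.
Secondary of T3: V = 57.008 × 793/722 = 62.614 V.
I_load = 62.614/6.30 = 9.9387 A, so P_out = 62.614 × 9.9387 = 622.29 W.
All ideal ⇒ P_in = P_out, so I_supply = 622.29/220 = 2.83 A.

I_supply ≈ 2.83 A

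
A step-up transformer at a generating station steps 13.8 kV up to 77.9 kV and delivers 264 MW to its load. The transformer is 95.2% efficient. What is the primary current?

I_p ≈ 20100 A

P_in = P_out/η = 2.64×10^8/0.952 = 2.7731×10^8 W.
I_p = P_in/V_p = 2.7731×10^8/13800 = 20100 A.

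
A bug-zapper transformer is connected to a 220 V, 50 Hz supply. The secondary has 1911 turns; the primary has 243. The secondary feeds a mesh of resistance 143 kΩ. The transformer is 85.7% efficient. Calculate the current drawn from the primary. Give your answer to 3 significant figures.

V_s = 220 × 1911/243 = 1730.1 V.
I_s = V_s/R = 1730.1/143000 = 0.012099 A.
P_out = V_s I_s = 1730.1 × 0.012099 = 20.932 W.
P_in = P_out/η = 20.932/0.857 = 24.425 W.
I_p = P_in/V_p = 24.425/220 = 0.111 A.

I_p ≈ 0.111 A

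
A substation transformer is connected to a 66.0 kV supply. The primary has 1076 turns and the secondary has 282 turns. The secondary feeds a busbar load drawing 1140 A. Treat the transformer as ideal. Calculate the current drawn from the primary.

For an ideal transformer I_p N_p = I_s N_s, so I_p = 1140 × 282/1076 = 299 A.

I_p ≈ 299 A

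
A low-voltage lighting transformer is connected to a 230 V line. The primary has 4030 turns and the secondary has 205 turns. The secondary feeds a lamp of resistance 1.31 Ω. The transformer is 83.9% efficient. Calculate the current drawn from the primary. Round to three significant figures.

I_p ≈ 0.541 A

V_s = 230 × 205/4030 = 11.700 V.
I_s = V_s/R = 11.700/1.31 = 8.9311 A.
P_out = V_s I_s = 11.700 × 8.9311 = 104.49 W.
P_in = P_out/η = 104.49/0.839 = 124.54 W.
I_p = P_in/V_p = 124.54/230 = 0.541 A.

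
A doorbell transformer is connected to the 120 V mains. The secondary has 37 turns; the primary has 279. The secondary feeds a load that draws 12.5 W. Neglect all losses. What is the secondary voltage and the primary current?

V_s ≈ 15.9 V, I_p ≈ 0.104 A

V_s = V_p × N_s/N_p = 120 × 37/279 = 15.914 V.
I_s = P/V_s = 12.5/15.914 = 0.78547 A.
I_p = I_s × N_s/N_p = 0.78547 × 37/279 = 0.104 A.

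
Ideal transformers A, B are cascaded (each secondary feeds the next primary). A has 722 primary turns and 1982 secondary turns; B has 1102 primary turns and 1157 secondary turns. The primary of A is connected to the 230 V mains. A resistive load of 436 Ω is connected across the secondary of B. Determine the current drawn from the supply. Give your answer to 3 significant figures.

I_supply ≈ 4.38 A

Secondary of A: V = 230.00 × 1982/722 = 631.39 V.
Secondary of B: V = 631.39 × 1157/1102 = 662.90 V.
I_load = 662.90/436 = 1.5204 A, so P_out = 662.90 × 1.5204 = 1007.9 W.
All ideal ⇒ P_in = P_out, so I_supply = 1007.9/230 = 4.38 A.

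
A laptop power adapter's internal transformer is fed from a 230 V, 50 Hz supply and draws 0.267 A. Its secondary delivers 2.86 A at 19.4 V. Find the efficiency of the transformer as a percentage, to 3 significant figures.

η ≈ 90.4%

P_in = 230 × 0.267 = 61.4100 W.
P_out = 19.4 × 2.86 = 55.4840 W.
η = P_out/P_in = 55.4840/61.4100 = 0.904.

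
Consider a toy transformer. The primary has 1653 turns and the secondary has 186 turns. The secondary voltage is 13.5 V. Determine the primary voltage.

V_p/V_s = N_p/N_s, so V_p = 13.5 × 1653/186 = 120 V.

V_p ≈ 120 V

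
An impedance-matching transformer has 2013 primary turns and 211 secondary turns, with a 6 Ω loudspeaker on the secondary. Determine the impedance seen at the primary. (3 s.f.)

Z_p ≈ 546 Ω

Z_p = (N_p/N_s)² × Z_s = (2013/211)² × 6 = 546 Ω.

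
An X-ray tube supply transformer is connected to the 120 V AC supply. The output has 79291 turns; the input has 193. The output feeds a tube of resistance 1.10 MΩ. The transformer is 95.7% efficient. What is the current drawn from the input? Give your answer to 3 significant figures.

V_out = 120 × 79291/193 = 49300 V.
I_out = V_out/R = 49300/(1.10×10^6) = 0.044818 A.
P_out = V_out I_out = 49300 × 0.044818 = 2209.5 W.
P_in = P_out/η = 2209.5/0.957 = 2308.8 W.
I_in = P_in/V_in = 2308.8/120 = 19.2 A.

I_in ≈ 19.2 A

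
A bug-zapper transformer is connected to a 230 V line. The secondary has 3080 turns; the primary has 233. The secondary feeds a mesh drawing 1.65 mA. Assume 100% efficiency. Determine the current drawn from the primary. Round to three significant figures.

For an ideal transformer I_p N_p = I_s N_s, so I_p = 0.00165 × 3080/233 = 0.0218 A.

I_p ≈ 0.0218 A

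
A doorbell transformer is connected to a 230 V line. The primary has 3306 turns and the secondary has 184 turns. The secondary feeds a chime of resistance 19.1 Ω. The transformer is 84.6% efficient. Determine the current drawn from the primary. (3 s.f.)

V_s = 230 × 184/3306 = 12.801 V.
I_s = V_s/R = 12.801/19.1 = 0.67021 A.
P_out = V_s I_s = 12.801 × 0.67021 = 8.5793 W.
P_in = P_out/η = 8.5793/0.846 = 10.141 W.
I_p = P_in/V_p = 10.141/230 = 0.0441 A.

I_p ≈ 0.0441 A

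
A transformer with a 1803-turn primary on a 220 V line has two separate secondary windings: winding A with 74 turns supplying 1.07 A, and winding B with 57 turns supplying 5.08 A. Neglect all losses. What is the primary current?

I_p ≈ 0.205 A

V_A = 220 × 74/1803 = 9.0294 V; V_B = 220 × 57/1803 = 6.9551 V.
P_out = V_A I_A + V_B I_B = 9.0294×1.07 + 6.9551×5.08 = 9.6615 + 35.332 = 44.993 W.
Ideal ⇒ P_in = P_out, so I_p = P_out/V_p = 44.993/220 = 0.205 A.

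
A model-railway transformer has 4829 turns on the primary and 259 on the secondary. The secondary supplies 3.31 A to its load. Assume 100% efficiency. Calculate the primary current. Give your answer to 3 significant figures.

For an ideal transformer I_p/I_s = N_s/N_p, so I_p = 3.31 × 259/4829 = 0.178 A.

I_p ≈ 0.178 A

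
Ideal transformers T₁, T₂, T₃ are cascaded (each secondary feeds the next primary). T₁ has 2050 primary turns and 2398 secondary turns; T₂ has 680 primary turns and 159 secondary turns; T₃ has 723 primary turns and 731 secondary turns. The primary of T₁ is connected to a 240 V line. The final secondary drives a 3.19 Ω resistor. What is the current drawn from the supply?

Secondary of T₁: V = 240.00 × 2398/2050 = 280.74 V.
Secondary of T₂: V = 280.74 × 159/680 = 65.644 V.
Secondary of T₃: V = 65.644 × 731/723 = 66.370 V.
I_load = 66.370/3.19 = 20.806 A, so P_out = 66.370 × 20.806 = 1380.9 W.
All ideal ⇒ P_in = P_out, so I_supply = 1380.9/240 = 5.75 A.

I_supply ≈ 5.75 A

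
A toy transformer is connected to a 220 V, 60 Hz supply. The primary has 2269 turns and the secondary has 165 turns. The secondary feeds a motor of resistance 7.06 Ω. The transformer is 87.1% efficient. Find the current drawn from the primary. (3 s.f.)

I_p ≈ 0.189 A

V_s = 220 × 165/2269 = 15.998 V.
I_s = V_s/R = 15.998/7.06 = 2.2660 A.
P_out = V_s I_s = 15.998 × 2.2660 = 36.253 W.
P_in = P_out/η = 36.253/0.871 = 41.622 W.
I_p = P_in/V_p = 41.622/220 = 0.189 A.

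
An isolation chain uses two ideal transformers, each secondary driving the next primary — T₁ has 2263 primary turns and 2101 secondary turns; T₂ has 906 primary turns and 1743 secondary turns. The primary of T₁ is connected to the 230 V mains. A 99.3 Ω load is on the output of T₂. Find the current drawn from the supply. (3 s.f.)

After T₁: V = 230.00 × 2101/2263 = 213.54 V.
After T₂: V = 213.54 × 1743/906 = 410.81 V.
I_load = 410.81/99.3 = 4.1370 A, so P_out = 410.81 × 4.1370 = 1699.5 W.
All ideal ⇒ P_in = P_out, so I_supply = 1699.5/230 = 7.39 A.

I_supply ≈ 7.39 A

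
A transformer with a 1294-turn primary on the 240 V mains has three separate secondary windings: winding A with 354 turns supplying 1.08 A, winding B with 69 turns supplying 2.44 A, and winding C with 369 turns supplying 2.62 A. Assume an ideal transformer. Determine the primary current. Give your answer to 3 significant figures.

V_A = 240 × 354/1294 = 65.657 V; V_B = 240 × 69/1294 = 12.798 V; V_C = 240 × 369/1294 = 68.439 V.
P_out = V_A I_A + V_B I_B + V_C I_C = 65.657×1.08 + 12.798×2.44 + 68.439×2.62 = 70.909 + 31.226 + 179.31 = 281.45 W.
Ideal ⇒ P_in = P_out, so I_p = P_out/V_p = 281.45/240 = 1.17 A.

I_p ≈ 1.17 A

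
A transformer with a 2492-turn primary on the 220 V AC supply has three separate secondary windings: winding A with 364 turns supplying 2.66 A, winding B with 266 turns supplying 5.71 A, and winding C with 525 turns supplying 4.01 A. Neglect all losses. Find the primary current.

V_A = 220 × 364/2492 = 32.135 V; V_B = 220 × 266/2492 = 23.483 V; V_C = 220 × 525/2492 = 46.348 V.
P_out = V_A I_A + V_B I_B + V_C I_C = 32.135×2.66 + 23.483×5.71 + 46.348×4.01 = 85.479 + 134.09 + 185.86 = 405.42 W.
Ideal ⇒ P_in = P_out, so I_p = P_out/V_p = 405.42/220 = 1.84 A.

I_p ≈ 1.84 A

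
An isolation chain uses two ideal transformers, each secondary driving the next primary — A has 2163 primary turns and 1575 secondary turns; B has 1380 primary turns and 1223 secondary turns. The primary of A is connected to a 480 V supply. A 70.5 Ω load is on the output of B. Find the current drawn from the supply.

I_supply ≈ 2.84 A

Secondary of A: V = 480.00 × 1575/2163 = 349.51 V.
Secondary of B: V = 349.51 × 1223/1380 = 309.75 V.
I_load = 309.75/70.5 = 4.3936 A, so P_out = 309.75 × 4.3936 = 1360.9 W.
All ideal ⇒ P_in = P_out, so I_supply = 1360.9/480 = 2.84 A.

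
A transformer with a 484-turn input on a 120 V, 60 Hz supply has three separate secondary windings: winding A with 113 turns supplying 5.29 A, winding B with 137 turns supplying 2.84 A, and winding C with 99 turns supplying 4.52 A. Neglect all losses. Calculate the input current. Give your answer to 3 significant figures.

V_A = 120 × 113/484 = 28.017 V; V_B = 120 × 137/484 = 33.967 V; V_C = 120 × 99/484 = 24.545 V.
P_out = V_A I_A + V_B I_B + V_C I_C = 28.017×5.29 + 33.967×2.84 + 24.545×4.52 = 148.21 + 96.466 + 110.95 = 355.62 W.
Ideal ⇒ P_in = P_out, so I_in = P_out/V_in = 355.62/120 = 2.96 A.

I_in ≈ 2.96 A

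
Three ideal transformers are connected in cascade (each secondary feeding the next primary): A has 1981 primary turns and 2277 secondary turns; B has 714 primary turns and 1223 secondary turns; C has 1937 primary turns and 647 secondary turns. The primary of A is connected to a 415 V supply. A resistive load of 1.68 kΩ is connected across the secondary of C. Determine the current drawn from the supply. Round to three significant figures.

Secondary of A: V = 415.00 × 2277/1981 = 477.01 V.
Secondary of B: V = 477.01 × 1223/714 = 817.06 V.
Secondary of C: V = 817.06 × 647/1937 = 272.92 V.
I_load = 272.92/1680 = 0.16245 A, so P_out = 272.92 × 0.16245 = 44.335 W.
All ideal ⇒ P_in = P_out, so I_supply = 44.335/415 = 0.107 A.

I_supply ≈ 0.107 A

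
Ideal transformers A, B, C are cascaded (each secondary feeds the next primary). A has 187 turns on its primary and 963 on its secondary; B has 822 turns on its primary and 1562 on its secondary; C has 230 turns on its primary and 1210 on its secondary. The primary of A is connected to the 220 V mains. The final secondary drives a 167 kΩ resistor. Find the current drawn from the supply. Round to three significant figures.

Secondary of A: V = 220.00 × 963/187 = 1132.9 V.
Secondary of B: V = 1132.9 × 1562/822 = 2152.9 V.
Secondary of C: V = 2152.9 × 1210/230 = 11326 V.
I_load = 11326/167000 = 0.067820 A, so P_out = 11326 × 0.067820 = 768.12 W.
All ideal ⇒ P_in = P_out, so I_supply = 768.12/220 = 3.49 A.

I_supply ≈ 3.49 A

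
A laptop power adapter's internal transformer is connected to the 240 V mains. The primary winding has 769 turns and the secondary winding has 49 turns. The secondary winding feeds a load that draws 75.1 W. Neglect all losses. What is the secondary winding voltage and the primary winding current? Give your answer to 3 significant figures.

V_s ≈ 15.3 V, I_p ≈ 0.313 A

V_s = V_p × N_s/N_p = 240 × 49/769 = 15.293 V.
I_s = P/V_s = 75.1/15.293 = 4.9109 A.
I_p = I_s × N_s/N_p = 4.9109 × 49/769 = 0.313 A.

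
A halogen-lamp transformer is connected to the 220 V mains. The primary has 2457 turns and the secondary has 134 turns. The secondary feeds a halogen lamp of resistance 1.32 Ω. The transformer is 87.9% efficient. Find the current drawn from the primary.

V_s = 220 × 134/2457 = 11.998 V.
I_s = V_s/R = 11.998/1.32 = 9.0897 A.
P_out = V_s I_s = 11.998 × 9.0897 = 109.06 W.
P_in = P_out/η = 109.06/0.879 = 124.07 W.
I_p = P_in/V_p = 124.07/220 = 0.564 A.

I_p ≈ 0.564 A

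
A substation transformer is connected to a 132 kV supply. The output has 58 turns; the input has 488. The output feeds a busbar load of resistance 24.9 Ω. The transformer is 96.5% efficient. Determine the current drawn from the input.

V_out = 132000 × 58/488 = 15689 V.
I_out = V_out/R = 15689/24.9 = 630.06 A.
P_out = V_out I_out = 15689 × 630.06 = 9.8847×10^6 W.
P_in = P_out/η = 9.8847×10^6/0.965 = 1.0243×10^7 W.
I_in = P_in/V_in = 1.0243×10^7/132000 = 77.6 A.

I_in ≈ 77.6 A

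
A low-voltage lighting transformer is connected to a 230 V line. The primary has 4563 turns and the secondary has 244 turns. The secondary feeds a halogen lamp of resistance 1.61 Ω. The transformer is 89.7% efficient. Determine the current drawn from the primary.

V_s = 230 × 244/4563 = 12.299 V.
I_s = V_s/R = 12.299/1.61 = 7.6391 A.
P_out = V_s I_s = 12.299 × 7.6391 = 93.953 W.
P_in = P_out/η = 93.953/0.897 = 104.74 W.
I_p = P_in/V_p = 104.74/230 = 0.455 A.

I_p ≈ 0.455 A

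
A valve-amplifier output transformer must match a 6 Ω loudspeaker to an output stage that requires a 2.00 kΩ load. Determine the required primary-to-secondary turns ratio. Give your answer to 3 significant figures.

N_p/N_s ≈ 18.3

Z_p/Z_s = (N_p/N_s)², so N_p/N_s = √(2000/6) = √333 = 18.3.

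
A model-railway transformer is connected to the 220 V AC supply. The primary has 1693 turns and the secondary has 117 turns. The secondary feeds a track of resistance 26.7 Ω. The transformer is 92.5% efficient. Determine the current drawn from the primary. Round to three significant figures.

I_p ≈ 0.0425 A

V_s = 220 × 117/1693 = 15.204 V.
I_s = V_s/R = 15.204/26.7 = 0.56943 A.
P_out = V_s I_s = 15.204 × 0.56943 = 8.6575 W.
P_in = P_out/η = 8.6575/0.925 = 9.3594 W.
I_p = P_in/V_p = 9.3594/220 = 0.0425 A.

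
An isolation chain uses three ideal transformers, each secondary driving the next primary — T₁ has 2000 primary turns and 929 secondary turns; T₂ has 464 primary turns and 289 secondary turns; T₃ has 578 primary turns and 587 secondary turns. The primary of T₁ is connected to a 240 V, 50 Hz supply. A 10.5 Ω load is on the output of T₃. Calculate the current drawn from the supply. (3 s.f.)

I_supply ≈ 1.97 A

After T₁: V = 240.00 × 929/2000 = 111.48 V.
After T₂: V = 111.48 × 289/464 = 69.435 V.
After T₃: V = 69.435 × 587/578 = 70.516 V.
I_load = 70.516/10.5 = 6.7158 A, so P_out = 70.516 × 6.7158 = 473.57 W.
All ideal ⇒ P_in = P_out, so I_supply = 473.57/240 = 1.97 A.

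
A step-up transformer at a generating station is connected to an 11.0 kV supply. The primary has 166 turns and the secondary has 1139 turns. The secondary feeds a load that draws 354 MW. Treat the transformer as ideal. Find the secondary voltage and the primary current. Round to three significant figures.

V_s ≈ 75500 V, I_p ≈ 32200 A

V_s = V_p × N_s/N_p = 11000 × 1139/166 = 75476 V.
I_s = P/V_s = 3.54×10^8/75476 = 4690.2 A.
I_p = I_s × N_s/N_p = 4690.2 × 1139/166 = 32200 A.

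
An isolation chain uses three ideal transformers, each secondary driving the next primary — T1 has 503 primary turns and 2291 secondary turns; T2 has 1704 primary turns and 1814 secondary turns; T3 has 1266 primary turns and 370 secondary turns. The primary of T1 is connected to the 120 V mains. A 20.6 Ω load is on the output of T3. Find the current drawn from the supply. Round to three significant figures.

I_supply ≈ 11.7 A

Secondary of T1: V = 120.00 × 2291/503 = 546.56 V.
Secondary of T2: V = 546.56 × 1814/1704 = 581.84 V.
Secondary of T3: V = 581.84 × 370/1266 = 170.05 V.
I_load = 170.05/20.6 = 8.2548 A, so P_out = 170.05 × 8.2548 = 1403.7 W.
All ideal ⇒ P_in = P_out, so I_supply = 1403.7/120 = 11.7 A.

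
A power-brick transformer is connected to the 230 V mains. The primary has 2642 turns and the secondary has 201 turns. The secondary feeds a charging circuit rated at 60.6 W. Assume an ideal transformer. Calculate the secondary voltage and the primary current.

V_s ≈ 17.5 V, I_p ≈ 0.263 A

V_s = V_p × N_s/N_p = 230 × 201/2642 = 17.498 V.
I_s = P/V_s = 60.6/17.498 = 3.4632 A.
I_p = I_s × N_s/N_p = 3.4632 × 201/2642 = 0.263 A.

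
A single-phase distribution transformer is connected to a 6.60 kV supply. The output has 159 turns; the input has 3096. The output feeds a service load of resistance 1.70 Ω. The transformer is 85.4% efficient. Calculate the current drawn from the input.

V_out = 6600 × 159/3096 = 338.95 V.
I_out = V_out/R = 338.95/1.70 = 199.38 A.
P_out = V_out I_out = 338.95 × 199.38 = 67582 W.
P_in = P_out/η = 67582/0.854 = 79136 W.
I_in = P_in/V_in = 79136/6600 = 12.0 A.

I_in ≈ 12.0 A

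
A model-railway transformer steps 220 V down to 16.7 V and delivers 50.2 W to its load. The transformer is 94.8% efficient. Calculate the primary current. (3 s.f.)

P_in = P_out/η = 50.2/0.948 = 52.954 W.
I_p = P_in/V_p = 52.954/220 = 0.241 A.

I_p ≈ 0.241 A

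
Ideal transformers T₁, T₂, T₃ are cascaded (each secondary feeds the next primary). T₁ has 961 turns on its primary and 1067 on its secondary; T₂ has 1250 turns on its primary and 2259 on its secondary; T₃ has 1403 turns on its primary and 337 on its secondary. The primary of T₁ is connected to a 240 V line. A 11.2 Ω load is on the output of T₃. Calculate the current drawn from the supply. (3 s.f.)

I_supply ≈ 4.98 A

Secondary of T₁: V = 240.00 × 1067/961 = 266.47 V.
Secondary of T₂: V = 266.47 × 2259/1250 = 481.57 V.
Secondary of T₃: V = 481.57 × 337/1403 = 115.67 V.
I_load = 115.67/11.2 = 10.328 A, so P_out = 115.67 × 10.328 = 1194.7 W.
All ideal ⇒ P_in = P_out, so I_supply = 1194.7/240 = 4.98 A.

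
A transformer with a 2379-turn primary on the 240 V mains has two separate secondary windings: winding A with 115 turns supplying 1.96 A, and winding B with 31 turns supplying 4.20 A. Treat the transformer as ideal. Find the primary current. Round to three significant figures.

V_A = 240 × 115/2379 = 11.602 V; V_B = 240 × 31/2379 = 3.1274 V.
P_out = V_A I_A + V_B I_B = 11.602×1.96 + 3.1274×4.20 = 22.739 + 13.135 = 35.874 W.
Ideal ⇒ P_in = P_out, so I_p = P_out/V_p = 35.874/240 = 0.149 A.

I_p ≈ 0.149 A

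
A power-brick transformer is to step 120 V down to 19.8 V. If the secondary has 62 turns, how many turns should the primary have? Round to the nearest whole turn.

N_p/N_s = V_p/V_s, so N_p = 62 × 120/19.8 = 375.8 ≈ 376 turns.

N_p = 376 turns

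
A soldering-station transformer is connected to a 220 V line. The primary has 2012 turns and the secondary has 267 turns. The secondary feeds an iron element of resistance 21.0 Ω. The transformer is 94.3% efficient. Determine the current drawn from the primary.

V_s = 220 × 267/2012 = 29.195 V.
I_s = V_s/R = 29.195/21.0 = 1.3902 A.
P_out = V_s I_s = 29.195 × 1.3902 = 40.588 W.
P_in = P_out/η = 40.588/0.943 = 43.041 W.
I_p = P_in/V_p = 43.041/220 = 0.196 A.

I_p ≈ 0.196 A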